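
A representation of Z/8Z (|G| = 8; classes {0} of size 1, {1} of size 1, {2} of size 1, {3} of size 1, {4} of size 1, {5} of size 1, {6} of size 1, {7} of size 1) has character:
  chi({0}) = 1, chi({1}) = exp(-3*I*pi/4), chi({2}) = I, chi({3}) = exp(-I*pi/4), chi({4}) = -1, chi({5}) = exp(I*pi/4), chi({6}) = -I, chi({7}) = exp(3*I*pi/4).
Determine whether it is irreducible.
Irreducible: <chi, chi> = 1.

Proof sketch: <chi, chi> = (1/|G|) sum_C |C| * |chi(C)|^2 = (1/8)[1*|1|^2 + 1*|exp(-3*I*pi/4)|^2 + 1*|I|^2 + 1*|exp(-I*pi/4)|^2 + 1*|-1|^2 + 1*|exp(I*pi/4)|^2 + 1*|-I|^2 + 1*|exp(3*I*pi/4)|^2]
  = (1/8)[(1) + (1) + (1) + (1) + (1) + (1) + (1) + (1)] = 8/8 = 1.
(Exp terms are combined using exp(i*s)*conj(exp(i*t)) = exp(i*(s-t)), and sums of them are collapsed using the identity that for every m > 1 the m distinct m-th roots of unity sum to 0, e.g. 1 + exp(2*I*pi/3) + exp(-2*I*pi/3) = 0.)
A character is irreducible iff <chi, chi> = 1, so this representation is irreducible.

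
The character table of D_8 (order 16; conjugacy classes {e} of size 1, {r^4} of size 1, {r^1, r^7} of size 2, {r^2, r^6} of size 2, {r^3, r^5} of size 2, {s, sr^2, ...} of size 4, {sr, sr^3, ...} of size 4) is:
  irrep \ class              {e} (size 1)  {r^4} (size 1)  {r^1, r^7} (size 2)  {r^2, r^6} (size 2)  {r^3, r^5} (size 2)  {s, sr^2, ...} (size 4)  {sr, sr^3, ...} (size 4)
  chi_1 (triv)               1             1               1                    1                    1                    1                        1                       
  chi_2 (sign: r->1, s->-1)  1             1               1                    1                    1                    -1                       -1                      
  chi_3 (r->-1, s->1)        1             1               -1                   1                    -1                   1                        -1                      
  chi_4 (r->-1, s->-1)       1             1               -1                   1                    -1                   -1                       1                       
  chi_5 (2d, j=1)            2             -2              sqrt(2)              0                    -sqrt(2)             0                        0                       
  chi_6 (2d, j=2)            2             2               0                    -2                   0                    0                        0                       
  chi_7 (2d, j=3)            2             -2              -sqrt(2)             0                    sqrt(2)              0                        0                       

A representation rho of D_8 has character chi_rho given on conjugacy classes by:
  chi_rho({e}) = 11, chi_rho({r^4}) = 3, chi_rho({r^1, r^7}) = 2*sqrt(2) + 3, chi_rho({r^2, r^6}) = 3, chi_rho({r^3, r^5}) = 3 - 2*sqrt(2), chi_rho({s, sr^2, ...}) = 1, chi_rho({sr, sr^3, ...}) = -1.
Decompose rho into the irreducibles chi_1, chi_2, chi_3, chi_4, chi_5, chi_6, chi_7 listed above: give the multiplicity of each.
Multiplicities: chi_1: 2, chi_2: 2, chi_3: 1, chi_4: 0, chi_5: 2, chi_6: 1, chi_7: 0.

Justification: Use <chi_rho, chi> = (1/|G|) sum_C |C| * chi_rho(C) * conj(chi(C)) with |G| = 16 for each irreducible chi in the table:
  <chi_rho, chi_1> = (1/16)[1*(11)*conj(1) + 1*(3)*conj(1) + 2*(2*sqrt(2) + 3)*conj(1) + 2*(3)*conj(1) + 2*(3 - 2*sqrt(2))*conj(1) + 4*(1)*conj(1) + 4*(-1)*conj(1)]
      = (1/16)[(11) + (3) + (4*sqrt(2) + 6) + (6) + (6 - 4*sqrt(2)) + (4) + (-4)] = 32/16 = 2
  <chi_rho, chi_2> = (1/16)[1*(11)*conj(1) + 1*(3)*conj(1) + 2*(2*sqrt(2) + 3)*conj(1) + 2*(3)*conj(1) + 2*(3 - 2*sqrt(2))*conj(1) + 4*(1)*conj(-1) + 4*(-1)*conj(-1)]
      = (1/16)[(11) + (3) + (4*sqrt(2) + 6) + (6) + (6 - 4*sqrt(2)) + (-4) + (4)] = 32/16 = 2
  <chi_rho, chi_3> = (1/16)[1*(11)*conj(1) + 1*(3)*conj(1) + 2*(2*sqrt(2) + 3)*conj(-1) + 2*(3)*conj(1) + 2*(3 - 2*sqrt(2))*conj(-1) + 4*(1)*conj(1) + 4*(-1)*conj(-1)]
      = (1/16)[(11) + (3) + (-6 - 4*sqrt(2)) + (6) + (-6 + 4*sqrt(2)) + (4) + (4)] = 16/16 = 1
  <chi_rho, chi_4> = (1/16)[1*(11)*conj(1) + 1*(3)*conj(1) + 2*(2*sqrt(2) + 3)*conj(-1) + 2*(3)*conj(1) + 2*(3 - 2*sqrt(2))*conj(-1) + 4*(1)*conj(-1) + 4*(-1)*conj(1)]
      = (1/16)[(11) + (3) + (-6 - 4*sqrt(2)) + (6) + (-6 + 4*sqrt(2)) + (-4) + (-4)] = 0/16 = 0
  <chi_rho, chi_5> = (1/16)[1*(11)*conj(2) + 1*(3)*conj(-2) + 2*(2*sqrt(2) + 3)*conj(sqrt(2)) + 2*(3)*conj(0) + 2*(3 - 2*sqrt(2))*conj(-sqrt(2)) + 4*(1)*conj(0) + 4*(-1)*conj(0)]
      = (1/16)[(22) + (-6) + (8 + 6*sqrt(2)) + (0) + (8 - 6*sqrt(2)) + (0) + (0)] = 32/16 = 2
  <chi_rho, chi_6> = (1/16)[1*(11)*conj(2) + 1*(3)*conj(2) + 2*(2*sqrt(2) + 3)*conj(0) + 2*(3)*conj(-2) + 2*(3 - 2*sqrt(2))*conj(0) + 4*(1)*conj(0) + 4*(-1)*conj(0)]
      = (1/16)[(22) + (6) + (0) + (-12) + (0) + (0) + (0)] = 16/16 = 1
  <chi_rho, chi_7> = (1/16)[1*(11)*conj(2) + 1*(3)*conj(-2) + 2*(2*sqrt(2) + 3)*conj(-sqrt(2)) + 2*(3)*conj(0) + 2*(3 - 2*sqrt(2))*conj(sqrt(2)) + 4*(1)*conj(0) + 4*(-1)*conj(0)]
      = (1/16)[(22) + (-6) + (-6*sqrt(2) - 8) + (0) + (-8 + 6*sqrt(2)) + (0) + (0)] = 0/16 = 0
Dimension check: dim(rho) = sum (mult * dim) = 2*1 + 2*1 + 1*1 + 0*1 + 2*2 + 1*2 + 0*2 = 11 = chi_rho(e) = 11.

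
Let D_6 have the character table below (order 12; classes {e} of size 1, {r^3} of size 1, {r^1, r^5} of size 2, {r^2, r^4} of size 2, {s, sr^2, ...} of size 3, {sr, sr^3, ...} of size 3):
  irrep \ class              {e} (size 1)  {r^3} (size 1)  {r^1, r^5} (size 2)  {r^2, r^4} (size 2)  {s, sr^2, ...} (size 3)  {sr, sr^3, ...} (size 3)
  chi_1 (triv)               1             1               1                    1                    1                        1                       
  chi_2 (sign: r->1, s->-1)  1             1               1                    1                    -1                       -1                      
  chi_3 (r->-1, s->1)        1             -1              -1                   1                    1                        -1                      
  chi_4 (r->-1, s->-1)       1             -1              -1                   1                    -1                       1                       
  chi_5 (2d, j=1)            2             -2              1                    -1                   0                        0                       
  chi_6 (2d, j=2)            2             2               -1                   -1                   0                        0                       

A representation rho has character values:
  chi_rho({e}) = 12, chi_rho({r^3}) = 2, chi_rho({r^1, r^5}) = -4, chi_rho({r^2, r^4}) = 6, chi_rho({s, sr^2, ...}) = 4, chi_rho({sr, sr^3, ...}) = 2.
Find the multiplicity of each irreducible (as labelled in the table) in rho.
Multiplicities: chi_1: 3, chi_2: 0, chi_3: 3, chi_4: 2, chi_5: 0, chi_6: 2.

Justification: Use <chi_rho, chi> = (1/|G|) sum_C |C| * chi_rho(C) * conj(chi(C)) with |G| = 12 for each irreducible chi in the table:
  <chi_rho, chi_1> = (1/12)[1*(12)*conj(1) + 1*(2)*conj(1) + 2*(-4)*conj(1) + 2*(6)*conj(1) + 3*(4)*conj(1) + 3*(2)*conj(1)]
      = (1/12)[(12) + (2) + (-8) + (12) + (12) + (6)] = 36/12 = 3
  <chi_rho, chi_2> = (1/12)[1*(12)*conj(1) + 1*(2)*conj(1) + 2*(-4)*conj(1) + 2*(6)*conj(1) + 3*(4)*conj(-1) + 3*(2)*conj(-1)]
      = (1/12)[(12) + (2) + (-8) + (12) + (-12) + (-6)] = 0/12 = 0
  <chi_rho, chi_3> = (1/12)[1*(12)*conj(1) + 1*(2)*conj(-1) + 2*(-4)*conj(-1) + 2*(6)*conj(1) + 3*(4)*conj(1) + 3*(2)*conj(-1)]
      = (1/12)[(12) + (-2) + (8) + (12) + (12) + (-6)] = 36/12 = 3
  <chi_rho, chi_4> = (1/12)[1*(12)*conj(1) + 1*(2)*conj(-1) + 2*(-4)*conj(-1) + 2*(6)*conj(1) + 3*(4)*conj(-1) + 3*(2)*conj(1)]
      = (1/12)[(12) + (-2) + (8) + (12) + (-12) + (6)] = 24/12 = 2
  <chi_rho, chi_5> = (1/12)[1*(12)*conj(2) + 1*(2)*conj(-2) + 2*(-4)*conj(1) + 2*(6)*conj(-1) + 3*(4)*conj(0) + 3*(2)*conj(0)]
      = (1/12)[(24) + (-4) + (-8) + (-12) + (0) + (0)] = 0/12 = 0
  <chi_rho, chi_6> = (1/12)[1*(12)*conj(2) + 1*(2)*conj(2) + 2*(-4)*conj(-1) + 2*(6)*conj(-1) + 3*(4)*conj(0) + 3*(2)*conj(0)]
      = (1/12)[(24) + (4) + (8) + (-12) + (0) + (0)] = 24/12 = 2
Dimension check: dim(rho) = sum (mult * dim) = 3*1 + 0*1 + 3*1 + 2*1 + 0*2 + 2*2 = 12 = chi_rho(e) = 12.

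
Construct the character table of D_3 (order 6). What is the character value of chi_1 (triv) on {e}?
Conjugacy classes: {e} of size 1, {r^1, r^2} of size 2, {s, sr, ..., sr^2} of size 3.
Character table:
  irrep \ class              {e} (size 1)  {r^1, r^2} (size 2)  {s, sr, ..., sr^2} (size 3)
  chi_1 (triv)               1             1                    1                          
  chi_2 (sign: r->1, s->-1)  1             1                    -1                         
  chi_3 (2d, j=1)            2             -1                   0                          

Spot check: chi_1 (triv) on {e} = 1.

Proof sketch: D_3 has order 2*3 = 6 with 3 conjugacy classes, hence 3 irreducibles. Sum of squared dims 1 + 1 + 4 = 6 = |G|. Linear characters come from the abelianisation; the 2-dimensional irreps have character r^k -> 2*cos(2*pi*j*k/3), reflections -> 0.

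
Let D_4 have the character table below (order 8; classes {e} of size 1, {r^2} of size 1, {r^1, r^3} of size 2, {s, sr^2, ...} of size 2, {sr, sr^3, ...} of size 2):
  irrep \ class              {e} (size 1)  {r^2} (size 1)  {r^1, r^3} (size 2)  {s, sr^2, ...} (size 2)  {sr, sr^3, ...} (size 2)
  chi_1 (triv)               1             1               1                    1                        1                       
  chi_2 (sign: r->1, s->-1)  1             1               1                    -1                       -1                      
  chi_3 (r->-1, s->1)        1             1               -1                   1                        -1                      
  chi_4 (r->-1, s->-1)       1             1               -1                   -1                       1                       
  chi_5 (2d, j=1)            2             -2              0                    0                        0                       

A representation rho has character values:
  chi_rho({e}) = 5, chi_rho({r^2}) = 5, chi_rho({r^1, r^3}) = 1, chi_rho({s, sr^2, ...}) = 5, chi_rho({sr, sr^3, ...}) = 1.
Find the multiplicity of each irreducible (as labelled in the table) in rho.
Multiplicities: chi_1: 3, chi_2: 0, chi_3: 2, chi_4: 0, chi_5: 0.

Why: Use <chi_rho, chi> = (1/|G|) sum_C |C| * chi_rho(C) * conj(chi(C)) with |G| = 8 for each irreducible chi in the table:
  <chi_rho, chi_1> = (1/8)[1*(5)*conj(1) + 1*(5)*conj(1) + 2*(1)*conj(1) + 2*(5)*conj(1) + 2*(1)*conj(1)]
      = (1/8)[(5) + (5) + (2) + (10) + (2)] = 24/8 = 3
  <chi_rho, chi_2> = (1/8)[1*(5)*conj(1) + 1*(5)*conj(1) + 2*(1)*conj(1) + 2*(5)*conj(-1) + 2*(1)*conj(-1)]
      = (1/8)[(5) + (5) + (2) + (-10) + (-2)] = 0/8 = 0
  <chi_rho, chi_3> = (1/8)[1*(5)*conj(1) + 1*(5)*conj(1) + 2*(1)*conj(-1) + 2*(5)*conj(1) + 2*(1)*conj(-1)]
      = (1/8)[(5) + (5) + (-2) + (10) + (-2)] = 16/8 = 2
  <chi_rho, chi_4> = (1/8)[1*(5)*conj(1) + 1*(5)*conj(1) + 2*(1)*conj(-1) + 2*(5)*conj(-1) + 2*(1)*conj(1)]
      = (1/8)[(5) + (5) + (-2) + (-10) + (2)] = 0/8 = 0
  <chi_rho, chi_5> = (1/8)[1*(5)*conj(2) + 1*(5)*conj(-2) + 2*(1)*conj(0) + 2*(5)*conj(0) + 2*(1)*conj(0)]
      = (1/8)[(10) + (-10) + (0) + (0) + (0)] = 0/8 = 0
Dimension check: dim(rho) = sum (mult * dim) = 3*1 + 0*1 + 2*1 + 0*1 + 0*2 = 5 = chi_rho(e) = 5.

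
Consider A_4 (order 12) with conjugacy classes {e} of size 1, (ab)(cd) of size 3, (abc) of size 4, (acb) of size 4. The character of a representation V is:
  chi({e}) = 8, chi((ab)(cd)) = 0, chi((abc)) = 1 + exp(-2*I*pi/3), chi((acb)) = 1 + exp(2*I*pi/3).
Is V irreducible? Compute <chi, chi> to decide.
Not irreducible (reducible): <chi, chi> = 6 > 1.

Working: <chi, chi> = (1/|G|) sum_C |C| * |chi(C)|^2 = (1/12)[1*|8|^2 + 3*|0|^2 + 4*|1 + exp(-2*I*pi/3)|^2 + 4*|1 + exp(2*I*pi/3)|^2]
  = (1/12)[(64) + (0) + (4) + (4)] = 72/12 = 6.
(Exp terms are combined using exp(i*s)*conj(exp(i*t)) = exp(i*(s-t)), and sums of them are collapsed using the identity that for every m > 1 the m distinct m-th roots of unity sum to 0, e.g. 1 + exp(2*I*pi/3) + exp(-2*I*pi/3) = 0.)
A character is irreducible iff <chi, chi> = 1, so this representation is reducible.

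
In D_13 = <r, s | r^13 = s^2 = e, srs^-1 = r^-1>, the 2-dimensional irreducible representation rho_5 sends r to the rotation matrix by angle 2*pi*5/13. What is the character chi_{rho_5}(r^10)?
chi_{rho_5}(r^10) = 2*cos(2*pi*5*10/13) = 2*cos(4*pi/13)

Proof sketch: rho_5(r^10) is rotation by angle 2*pi*5*10/13, whose trace is 2*cos(2*pi*5*10/13) = 2*cos(4*pi/13).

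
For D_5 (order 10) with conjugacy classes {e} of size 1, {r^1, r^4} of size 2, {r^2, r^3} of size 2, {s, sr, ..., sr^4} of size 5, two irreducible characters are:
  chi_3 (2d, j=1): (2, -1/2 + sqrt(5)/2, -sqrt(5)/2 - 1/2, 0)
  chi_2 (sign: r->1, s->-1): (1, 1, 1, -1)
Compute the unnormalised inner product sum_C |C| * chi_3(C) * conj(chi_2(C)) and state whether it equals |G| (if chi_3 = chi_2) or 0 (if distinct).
Sum = 0; so <chi_3, chi_2> = 0 (distinct irreducibles are orthogonal).

Argument: Compute term by term over conjugacy classes (|C| * chi_3(C) * conj(chi_2(C))):
  1*(2)*conj(1) + 2*(-1/2 + sqrt(5)/2)*conj(1) + 2*(-sqrt(5)/2 - 1/2)*conj(1) + 5*(0)*conj(-1)
  = (2) + (-1 + sqrt(5)) + (-sqrt(5) - 1) + (0)
  = 0.
Dividing by |G| = 10 gives 0/10 = 0, matching the row-orthogonality relation <chi_3, chi_2> = [chi_3 = chi_2].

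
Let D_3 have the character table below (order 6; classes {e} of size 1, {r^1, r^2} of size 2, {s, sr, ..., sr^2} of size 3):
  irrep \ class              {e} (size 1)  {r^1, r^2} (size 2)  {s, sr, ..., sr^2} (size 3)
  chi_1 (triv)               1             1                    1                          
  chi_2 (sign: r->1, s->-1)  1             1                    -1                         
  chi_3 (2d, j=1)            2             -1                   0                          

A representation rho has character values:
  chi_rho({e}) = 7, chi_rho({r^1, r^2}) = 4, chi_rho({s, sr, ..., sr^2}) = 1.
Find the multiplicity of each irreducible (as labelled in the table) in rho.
Multiplicities: chi_1: 3, chi_2: 2, chi_3: 1.

Argument: Use <chi_rho, chi> = (1/|G|) sum_C |C| * chi_rho(C) * conj(chi(C)) with |G| = 6 for each irreducible chi in the table:
  <chi_rho, chi_1> = (1/6)[1*(7)*conj(1) + 2*(4)*conj(1) + 3*(1)*conj(1)]
      = (1/6)[(7) + (8) + (3)] = 18/6 = 3
  <chi_rho, chi_2> = (1/6)[1*(7)*conj(1) + 2*(4)*conj(1) + 3*(1)*conj(-1)]
      = (1/6)[(7) + (8) + (-3)] = 12/6 = 2
  <chi_rho, chi_3> = (1/6)[1*(7)*conj(2) + 2*(4)*conj(-1) + 3*(1)*conj(0)]
      = (1/6)[(14) + (-8) + (0)] = 6/6 = 1
Dimension check: dim(rho) = sum (mult * dim) = 3*1 + 2*1 + 1*2 = 7 = chi_rho(e) = 7.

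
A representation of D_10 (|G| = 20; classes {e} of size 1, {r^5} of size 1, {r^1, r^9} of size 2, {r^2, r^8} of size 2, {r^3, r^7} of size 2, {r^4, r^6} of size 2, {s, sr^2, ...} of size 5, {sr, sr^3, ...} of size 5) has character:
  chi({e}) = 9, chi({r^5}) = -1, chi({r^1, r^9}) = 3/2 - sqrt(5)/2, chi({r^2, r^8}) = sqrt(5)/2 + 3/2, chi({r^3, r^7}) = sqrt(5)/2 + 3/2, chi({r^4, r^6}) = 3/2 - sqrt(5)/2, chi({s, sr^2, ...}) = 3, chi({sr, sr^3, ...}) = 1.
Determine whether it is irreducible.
Not irreducible (reducible): <chi, chi> = 8 > 1.

Explanation: <chi, chi> = (1/|G|) sum_C |C| * |chi(C)|^2 = (1/20)[1*|9|^2 + 1*|-1|^2 + 2*|3/2 - sqrt(5)/2|^2 + 2*|sqrt(5)/2 + 3/2|^2 + 2*|sqrt(5)/2 + 3/2|^2 + 2*|3/2 - sqrt(5)/2|^2 + 5*|3|^2 + 5*|1|^2]
  = (1/20)[(81) + (1) + (7 - 3*sqrt(5)) + (3*sqrt(5) + 7) + (3*sqrt(5) + 7) + (7 - 3*sqrt(5)) + (45) + (5)] = 160/20 = 8.
A character is irreducible iff <chi, chi> = 1, so this representation is reducible.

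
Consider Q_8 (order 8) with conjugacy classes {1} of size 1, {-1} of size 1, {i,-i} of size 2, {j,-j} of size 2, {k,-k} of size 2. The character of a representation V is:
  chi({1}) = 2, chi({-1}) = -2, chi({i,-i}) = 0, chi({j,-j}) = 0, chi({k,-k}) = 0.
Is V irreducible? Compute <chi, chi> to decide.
Irreducible: <chi, chi> = 1.

Derivation: <chi, chi> = (1/|G|) sum_C |C| * |chi(C)|^2 = (1/8)[1*|2|^2 + 1*|-2|^2 + 2*|0|^2 + 2*|0|^2 + 2*|0|^2]
  = (1/8)[(4) + (4) + (0) + (0) + (0)] = 8/8 = 1.
A character is irreducible iff <chi, chi> = 1, so this representation is irreducible.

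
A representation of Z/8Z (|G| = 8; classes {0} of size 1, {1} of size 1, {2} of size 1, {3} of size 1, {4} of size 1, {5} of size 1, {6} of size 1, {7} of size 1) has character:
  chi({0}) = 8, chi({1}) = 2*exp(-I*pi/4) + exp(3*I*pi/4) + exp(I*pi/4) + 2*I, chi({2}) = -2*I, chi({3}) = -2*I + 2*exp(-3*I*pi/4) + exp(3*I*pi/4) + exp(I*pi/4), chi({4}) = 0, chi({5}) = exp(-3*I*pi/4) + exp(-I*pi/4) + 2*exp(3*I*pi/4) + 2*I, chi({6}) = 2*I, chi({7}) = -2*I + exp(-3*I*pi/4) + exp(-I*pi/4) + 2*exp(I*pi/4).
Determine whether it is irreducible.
Not irreducible (reducible): <chi, chi> = 12 > 1.

Derivation: <chi, chi> = (1/|G|) sum_C |C| * |chi(C)|^2 = (1/8)[1*|8|^2 + 1*|2*exp(-I*pi/4) + exp(3*I*pi/4) + exp(I*pi/4) + 2*I|^2 + 1*|-2*I|^2 + 1*|-2*I + 2*exp(-3*I*pi/4) + exp(3*I*pi/4) + exp(I*pi/4)|^2 + 1*|0|^2 + 1*|exp(-3*I*pi/4) + exp(-I*pi/4) + 2*exp(3*I*pi/4) + 2*I|^2 + 1*|2*I|^2 + 1*|-2*I + exp(-3*I*pi/4) + exp(-I*pi/4) + 2*exp(I*pi/4)|^2]
  = (1/8)[(64) + (6) + (4) + (6) + (0) + (6) + (4) + (6)] = 96/8 = 12.
(Exp terms are combined using exp(i*s)*conj(exp(i*t)) = exp(i*(s-t)), and sums of them are collapsed using the identity that for every m > 1 the m distinct m-th roots of unity sum to 0, e.g. 1 + exp(2*I*pi/3) + exp(-2*I*pi/3) = 0.)
A character is irreducible iff <chi, chi> = 1, so this representation is reducible.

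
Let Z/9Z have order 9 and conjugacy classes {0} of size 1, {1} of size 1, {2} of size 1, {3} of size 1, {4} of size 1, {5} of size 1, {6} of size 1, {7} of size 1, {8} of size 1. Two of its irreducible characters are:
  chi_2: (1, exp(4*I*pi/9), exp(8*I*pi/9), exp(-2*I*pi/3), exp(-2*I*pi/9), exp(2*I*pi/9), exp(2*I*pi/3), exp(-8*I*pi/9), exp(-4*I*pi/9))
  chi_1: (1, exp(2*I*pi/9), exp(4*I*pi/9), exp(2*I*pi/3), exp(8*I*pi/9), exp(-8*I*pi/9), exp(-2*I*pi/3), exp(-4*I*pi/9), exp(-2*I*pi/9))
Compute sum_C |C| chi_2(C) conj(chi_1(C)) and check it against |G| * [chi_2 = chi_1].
Sum = 0; so <chi_2, chi_1> = 0 (distinct irreducibles are orthogonal).

Explanation: Compute term by term over conjugacy classes (|C| * chi_2(C) * conj(chi_1(C))):
  1*(1)*conj(1) + 1*(exp(4*I*pi/9))*conj(exp(2*I*pi/9)) + 1*(exp(8*I*pi/9))*conj(exp(4*I*pi/9)) + 1*(exp(-2*I*pi/3))*conj(exp(2*I*pi/3)) + 1*(exp(-2*I*pi/9))*conj(exp(8*I*pi/9)) + 1*(exp(2*I*pi/9))*conj(exp(-8*I*pi/9)) + 1*(exp(2*I*pi/3))*conj(exp(-2*I*pi/3)) + 1*(exp(-8*I*pi/9))*conj(exp(-4*I*pi/9)) + 1*(exp(-4*I*pi/9))*conj(exp(-2*I*pi/9))
  = (1) + (exp(2*I*pi/9)) + (exp(4*I*pi/9)) + (exp(2*I*pi/3)) + (exp(8*I*pi/9)) + (exp(-8*I*pi/9)) + (exp(-2*I*pi/3)) + (exp(-4*I*pi/9)) + (exp(-2*I*pi/9))
  = 0.
(Exp terms are combined using exp(i*s)*conj(exp(i*t)) = exp(i*(s-t)), and sums of them are collapsed using the identity that for every m > 1 the m distinct m-th roots of unity sum to 0, e.g. 1 + exp(2*I*pi/3) + exp(-2*I*pi/3) = 0.)
Dividing by |G| = 9 gives 0/9 = 0, matching the row-orthogonality relation <chi_2, chi_1> = [chi_2 = chi_1].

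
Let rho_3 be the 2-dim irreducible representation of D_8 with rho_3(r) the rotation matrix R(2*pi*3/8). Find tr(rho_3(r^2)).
chi_{rho_3}(r^2) = 2*cos(2*pi*3*2/8) = 0

Derivation: rho_3(r^2) is rotation by angle 2*pi*3*2/8, whose trace is 2*cos(2*pi*3*2/8) = 0.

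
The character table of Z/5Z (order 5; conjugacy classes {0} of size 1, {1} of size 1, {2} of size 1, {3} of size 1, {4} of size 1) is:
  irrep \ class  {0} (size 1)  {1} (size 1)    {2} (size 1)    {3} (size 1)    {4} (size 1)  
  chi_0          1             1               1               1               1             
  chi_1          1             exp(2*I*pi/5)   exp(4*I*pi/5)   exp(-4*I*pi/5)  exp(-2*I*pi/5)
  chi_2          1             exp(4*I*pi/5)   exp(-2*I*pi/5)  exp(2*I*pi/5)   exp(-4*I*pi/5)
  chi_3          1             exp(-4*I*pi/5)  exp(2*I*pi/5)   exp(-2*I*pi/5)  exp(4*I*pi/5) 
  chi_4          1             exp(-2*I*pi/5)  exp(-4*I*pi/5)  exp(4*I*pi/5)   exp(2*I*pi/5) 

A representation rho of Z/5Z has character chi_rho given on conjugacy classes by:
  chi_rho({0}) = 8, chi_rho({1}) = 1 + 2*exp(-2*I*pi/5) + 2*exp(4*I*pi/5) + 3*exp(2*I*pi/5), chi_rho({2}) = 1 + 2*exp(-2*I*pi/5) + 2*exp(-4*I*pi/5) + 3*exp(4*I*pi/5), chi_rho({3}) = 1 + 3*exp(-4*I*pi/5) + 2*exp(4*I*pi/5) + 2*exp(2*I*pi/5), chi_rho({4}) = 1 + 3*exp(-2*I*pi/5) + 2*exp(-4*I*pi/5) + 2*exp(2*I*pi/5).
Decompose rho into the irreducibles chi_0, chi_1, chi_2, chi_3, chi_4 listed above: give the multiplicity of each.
Multiplicities: chi_0: 1, chi_1: 3, chi_2: 2, chi_3: 0, chi_4: 2.

Working: Use <chi_rho, chi> = (1/|G|) sum_C |C| * chi_rho(C) * conj(chi(C)) with |G| = 5 for each irreducible chi in the table:
  <chi_rho, chi_0> = (1/5)[1*(8)*conj(1) + 1*(1 + 2*exp(-2*I*pi/5) + 2*exp(4*I*pi/5) + 3*exp(2*I*pi/5))*conj(1) + 1*(1 + 2*exp(-2*I*pi/5) + 2*exp(-4*I*pi/5) + 3*exp(4*I*pi/5))*conj(1) + 1*(1 + 3*exp(-4*I*pi/5) + 2*exp(4*I*pi/5) + 2*exp(2*I*pi/5))*conj(1) + 1*(1 + 3*exp(-2*I*pi/5) + 2*exp(-4*I*pi/5) + 2*exp(2*I*pi/5))*conj(1)]
      = (1/5)[(8) + (1 + 2*exp(-2*I*pi/5) + 2*exp(4*I*pi/5) + 3*exp(2*I*pi/5)) + (1 + 2*exp(-2*I*pi/5) + 2*exp(-4*I*pi/5) + 3*exp(4*I*pi/5)) + (1 + 3*exp(-4*I*pi/5) + 2*exp(4*I*pi/5) + 2*exp(2*I*pi/5)) + (1 + 3*exp(-2*I*pi/5) + 2*exp(-4*I*pi/5) + 2*exp(2*I*pi/5))] = 5/5 = 1
  <chi_rho, chi_1> = (1/5)[1*(8)*conj(1) + 1*(1 + 2*exp(-2*I*pi/5) + 2*exp(4*I*pi/5) + 3*exp(2*I*pi/5))*conj(exp(2*I*pi/5)) + 1*(1 + 2*exp(-2*I*pi/5) + 2*exp(-4*I*pi/5) + 3*exp(4*I*pi/5))*conj(exp(4*I*pi/5)) + 1*(1 + 3*exp(-4*I*pi/5) + 2*exp(4*I*pi/5) + 2*exp(2*I*pi/5))*conj(exp(-4*I*pi/5)) + 1*(1 + 3*exp(-2*I*pi/5) + 2*exp(-4*I*pi/5) + 2*exp(2*I*pi/5))*conj(exp(-2*I*pi/5))]
      = (1/5)[(8) + (3 + 2*exp(-4*I*pi/5) + exp(-2*I*pi/5) + 2*exp(2*I*pi/5)) + (3 + exp(-4*I*pi/5) + 2*exp(4*I*pi/5) + 2*exp(2*I*pi/5)) + (3 + 2*exp(-2*I*pi/5) + 2*exp(-4*I*pi/5) + exp(4*I*pi/5)) + (3 + 2*exp(-2*I*pi/5) + exp(2*I*pi/5) + 2*exp(4*I*pi/5))] = 15/5 = 3
  <chi_rho, chi_2> = (1/5)[1*(8)*conj(1) + 1*(1 + 2*exp(-2*I*pi/5) + 2*exp(4*I*pi/5) + 3*exp(2*I*pi/5))*conj(exp(4*I*pi/5)) + 1*(1 + 2*exp(-2*I*pi/5) + 2*exp(-4*I*pi/5) + 3*exp(4*I*pi/5))*conj(exp(-2*I*pi/5)) + 1*(1 + 3*exp(-4*I*pi/5) + 2*exp(4*I*pi/5) + 2*exp(2*I*pi/5))*conj(exp(2*I*pi/5)) + 1*(1 + 3*exp(-2*I*pi/5) + 2*exp(-4*I*pi/5) + 2*exp(2*I*pi/5))*conj(exp(-4*I*pi/5))]
      = (1/5)[(8) + (2 + 3*exp(-2*I*pi/5) + exp(-4*I*pi/5) + 2*exp(4*I*pi/5)) + (2 + 2*exp(-2*I*pi/5) + 3*exp(-4*I*pi/5) + exp(2*I*pi/5)) + (2 + exp(-2*I*pi/5) + 3*exp(4*I*pi/5) + 2*exp(2*I*pi/5)) + (2 + 2*exp(-4*I*pi/5) + exp(4*I*pi/5) + 3*exp(2*I*pi/5))] = 10/5 = 2
  <chi_rho, chi_3> = (1/5)[1*(8)*conj(1) + 1*(1 + 2*exp(-2*I*pi/5) + 2*exp(4*I*pi/5) + 3*exp(2*I*pi/5))*conj(exp(-4*I*pi/5)) + 1*(1 + 2*exp(-2*I*pi/5) + 2*exp(-4*I*pi/5) + 3*exp(4*I*pi/5))*conj(exp(2*I*pi/5)) + 1*(1 + 3*exp(-4*I*pi/5) + 2*exp(4*I*pi/5) + 2*exp(2*I*pi/5))*conj(exp(-2*I*pi/5)) + 1*(1 + 3*exp(-2*I*pi/5) + 2*exp(-4*I*pi/5) + 2*exp(2*I*pi/5))*conj(exp(4*I*pi/5))]
      = (1/5)[(8) + (2*exp(-2*I*pi/5) + 3*exp(-4*I*pi/5) + exp(4*I*pi/5) + 2*exp(2*I*pi/5)) + (2*exp(-4*I*pi/5) + exp(-2*I*pi/5) + 2*exp(4*I*pi/5) + 3*exp(2*I*pi/5)) + (3*exp(-2*I*pi/5) + 2*exp(-4*I*pi/5) + exp(2*I*pi/5) + 2*exp(4*I*pi/5)) + (2*exp(-2*I*pi/5) + exp(-4*I*pi/5) + 3*exp(4*I*pi/5) + 2*exp(2*I*pi/5))] = 0/5 = 0
  <chi_rho, chi_4> = (1/5)[1*(8)*conj(1) + 1*(1 + 2*exp(-2*I*pi/5) + 2*exp(4*I*pi/5) + 3*exp(2*I*pi/5))*conj(exp(-2*I*pi/5)) + 1*(1 + 2*exp(-2*I*pi/5) + 2*exp(-4*I*pi/5) + 3*exp(4*I*pi/5))*conj(exp(-4*I*pi/5)) + 1*(1 + 3*exp(-4*I*pi/5) + 2*exp(4*I*pi/5) + 2*exp(2*I*pi/5))*conj(exp(4*I*pi/5)) + 1*(1 + 3*exp(-2*I*pi/5) + 2*exp(-4*I*pi/5) + 2*exp(2*I*pi/5))*conj(exp(2*I*pi/5))]
      = (1/5)[(8) + (2 + 2*exp(-4*I*pi/5) + exp(2*I*pi/5) + 3*exp(4*I*pi/5)) + (2 + 3*exp(-2*I*pi/5) + exp(4*I*pi/5) + 2*exp(2*I*pi/5)) + (2 + 2*exp(-2*I*pi/5) + exp(-4*I*pi/5) + 3*exp(2*I*pi/5)) + (2 + 3*exp(-4*I*pi/5) + exp(-2*I*pi/5) + 2*exp(4*I*pi/5))] = 10/5 = 2
(Exp terms are combined using exp(i*s)*conj(exp(i*t)) = exp(i*(s-t)), and sums of them are collapsed using the identity that for every m > 1 the m distinct m-th roots of unity sum to 0, e.g. 1 + exp(2*I*pi/3) + exp(-2*I*pi/3) = 0.)
Dimension check: dim(rho) = sum (mult * dim) = 1*1 + 3*1 + 2*1 + 0*1 + 2*1 = 8 = chi_rho(e) = 8.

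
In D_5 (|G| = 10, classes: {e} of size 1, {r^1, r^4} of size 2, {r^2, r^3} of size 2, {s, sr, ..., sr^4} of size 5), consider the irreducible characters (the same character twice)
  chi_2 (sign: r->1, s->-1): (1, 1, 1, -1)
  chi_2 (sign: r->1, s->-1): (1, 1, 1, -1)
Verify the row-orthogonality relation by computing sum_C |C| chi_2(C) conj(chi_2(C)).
Sum = 10 = |G| = 10; so <chi_2, chi_2> = 1 (norm-1 confirms irreducibility).

Why: Compute term by term over conjugacy classes (|C| * chi_2(C) * conj(chi_2(C))):
  1*(1)*conj(1) + 2*(1)*conj(1) + 2*(1)*conj(1) + 5*(-1)*conj(-1)
  = (1) + (2) + (2) + (5)
  = 10.
Dividing by |G| = 10 gives 10/10 = 1, matching the row-orthogonality relation <chi_2, chi_2> = [chi_2 = chi_2].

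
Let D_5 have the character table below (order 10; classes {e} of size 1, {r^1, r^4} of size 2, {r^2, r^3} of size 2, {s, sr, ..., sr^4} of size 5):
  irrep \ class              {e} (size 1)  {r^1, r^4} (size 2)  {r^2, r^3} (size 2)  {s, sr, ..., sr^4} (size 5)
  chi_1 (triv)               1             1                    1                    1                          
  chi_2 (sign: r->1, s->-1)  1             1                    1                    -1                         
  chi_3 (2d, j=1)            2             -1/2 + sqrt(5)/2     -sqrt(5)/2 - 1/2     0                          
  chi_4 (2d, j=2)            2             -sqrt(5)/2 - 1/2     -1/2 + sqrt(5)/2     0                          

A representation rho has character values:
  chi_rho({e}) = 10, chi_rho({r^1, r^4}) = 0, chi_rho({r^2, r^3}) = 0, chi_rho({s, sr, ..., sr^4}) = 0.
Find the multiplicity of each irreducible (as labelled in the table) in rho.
Multiplicities: chi_1: 1, chi_2: 1, chi_3: 2, chi_4: 2.

Working: Use <chi_rho, chi> = (1/|G|) sum_C |C| * chi_rho(C) * conj(chi(C)) with |G| = 10 for each irreducible chi in the table:
  <chi_rho, chi_1> = (1/10)[1*(10)*conj(1) + 2*(0)*conj(1) + 2*(0)*conj(1) + 5*(0)*conj(1)]
      = (1/10)[(10) + (0) + (0) + (0)] = 10/10 = 1
  <chi_rho, chi_2> = (1/10)[1*(10)*conj(1) + 2*(0)*conj(1) + 2*(0)*conj(1) + 5*(0)*conj(-1)]
      = (1/10)[(10) + (0) + (0) + (0)] = 10/10 = 1
  <chi_rho, chi_3> = (1/10)[1*(10)*conj(2) + 2*(0)*conj(-1/2 + sqrt(5)/2) + 2*(0)*conj(-sqrt(5)/2 - 1/2) + 5*(0)*conj(0)]
      = (1/10)[(20) + (0) + (0) + (0)] = 20/10 = 2
  <chi_rho, chi_4> = (1/10)[1*(10)*conj(2) + 2*(0)*conj(-sqrt(5)/2 - 1/2) + 2*(0)*conj(-1/2 + sqrt(5)/2) + 5*(0)*conj(0)]
      = (1/10)[(20) + (0) + (0) + (0)] = 20/10 = 2
Dimension check: dim(rho) = sum (mult * dim) = 1*1 + 1*1 + 2*2 + 2*2 = 10 = chi_rho(e) = 10.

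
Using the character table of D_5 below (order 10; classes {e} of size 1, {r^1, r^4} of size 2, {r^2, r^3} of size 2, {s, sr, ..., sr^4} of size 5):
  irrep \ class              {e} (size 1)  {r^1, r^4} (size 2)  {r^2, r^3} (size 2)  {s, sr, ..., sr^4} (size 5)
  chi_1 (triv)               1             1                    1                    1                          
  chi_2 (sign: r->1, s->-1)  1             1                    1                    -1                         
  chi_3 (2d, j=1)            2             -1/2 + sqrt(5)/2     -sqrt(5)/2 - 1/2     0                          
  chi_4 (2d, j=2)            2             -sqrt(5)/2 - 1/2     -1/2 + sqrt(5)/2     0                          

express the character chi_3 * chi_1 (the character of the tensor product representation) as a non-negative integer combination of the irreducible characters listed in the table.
chi_3 tensor chi_1 = chi_3 (all other irreducibles have multiplicity 0).

Derivation: The character of a tensor product is the pointwise product (chi_3 * chi_1)(C) = chi_3(C) * chi_1(C):
  {e}: (2)*(1), {r^1, r^4}: (-1/2 + sqrt(5)/2)*(1), {r^2, r^3}: (-sqrt(5)/2 - 1/2)*(1), {s, sr, ..., sr^4}: (0)*(1)
so (chi_3 * chi_1) takes values
  {e} -> 2, {r^1, r^4} -> -1/2 + sqrt(5)/2, {r^2, r^3} -> -sqrt(5)/2 - 1/2, {s, sr, ..., sr^4} -> 0.
Now take the inner product of this character with each irreducible chi from the table, <chi_3*chi_1, chi> = (1/10) sum_C |C| (chi_3*chi_1)(C) conj(chi(C)):
  <chi_3*chi_1, chi_1> = (1/10)[1*(2)*conj(1) + 2*(-1/2 + sqrt(5)/2)*conj(1) + 2*(-sqrt(5)/2 - 1/2)*conj(1) + 5*(0)*conj(1)]
      = (1/10)[(2) + (-1 + sqrt(5)) + (-sqrt(5) - 1) + (0)] = 0/10 = 0
  <chi_3*chi_1, chi_2> = (1/10)[1*(2)*conj(1) + 2*(-1/2 + sqrt(5)/2)*conj(1) + 2*(-sqrt(5)/2 - 1/2)*conj(1) + 5*(0)*conj(-1)]
      = (1/10)[(2) + (-1 + sqrt(5)) + (-sqrt(5) - 1) + (0)] = 0/10 = 0
  <chi_3*chi_1, chi_3> = (1/10)[1*(2)*conj(2) + 2*(-1/2 + sqrt(5)/2)*conj(-1/2 + sqrt(5)/2) + 2*(-sqrt(5)/2 - 1/2)*conj(-sqrt(5)/2 - 1/2) + 5*(0)*conj(0)]
      = (1/10)[(4) + (3 - sqrt(5)) + (sqrt(5) + 3) + (0)] = 10/10 = 1
  <chi_3*chi_1, chi_4> = (1/10)[1*(2)*conj(2) + 2*(-1/2 + sqrt(5)/2)*conj(-sqrt(5)/2 - 1/2) + 2*(-sqrt(5)/2 - 1/2)*conj(-1/2 + sqrt(5)/2) + 5*(0)*conj(0)]
      = (1/10)[(4) + (-2) + (-2) + (0)] = 0/10 = 0
Hence the multiplicities are chi_3: 1. Dimension check: dim(chi_3)*dim(chi_1) = 2*1 = 2 and sum (mult * dim) = 1*2 = 2.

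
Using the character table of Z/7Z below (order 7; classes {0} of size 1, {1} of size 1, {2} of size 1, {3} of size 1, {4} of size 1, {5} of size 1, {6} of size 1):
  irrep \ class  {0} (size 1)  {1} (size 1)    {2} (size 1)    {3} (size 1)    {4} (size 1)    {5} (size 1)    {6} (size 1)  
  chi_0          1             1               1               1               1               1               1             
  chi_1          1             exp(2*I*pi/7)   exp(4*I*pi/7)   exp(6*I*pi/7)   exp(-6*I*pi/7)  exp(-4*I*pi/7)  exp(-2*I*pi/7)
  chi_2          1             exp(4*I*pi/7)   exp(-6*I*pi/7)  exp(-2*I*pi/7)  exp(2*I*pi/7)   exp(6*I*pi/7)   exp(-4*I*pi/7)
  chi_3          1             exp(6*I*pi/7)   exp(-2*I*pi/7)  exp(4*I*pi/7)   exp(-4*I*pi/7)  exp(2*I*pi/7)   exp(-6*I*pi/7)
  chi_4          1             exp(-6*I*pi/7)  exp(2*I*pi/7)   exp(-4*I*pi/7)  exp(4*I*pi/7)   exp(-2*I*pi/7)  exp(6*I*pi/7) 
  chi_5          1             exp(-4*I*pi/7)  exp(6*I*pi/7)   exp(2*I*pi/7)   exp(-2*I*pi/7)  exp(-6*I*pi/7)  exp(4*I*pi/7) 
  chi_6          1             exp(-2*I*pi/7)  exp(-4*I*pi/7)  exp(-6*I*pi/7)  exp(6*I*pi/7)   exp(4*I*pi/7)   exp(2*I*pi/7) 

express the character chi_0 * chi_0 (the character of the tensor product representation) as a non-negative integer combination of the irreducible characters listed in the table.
chi_0 tensor chi_0 = chi_0 (all other irreducibles have multiplicity 0).

Details: The character of a tensor product is the pointwise product (chi_0 * chi_0)(C) = chi_0(C) * chi_0(C):
  {0}: (1)*(1), {1}: (1)*(1), {2}: (1)*(1), {3}: (1)*(1), {4}: (1)*(1), {5}: (1)*(1), {6}: (1)*(1)
so (chi_0 * chi_0) takes values
  {0} -> 1, {1} -> 1, {2} -> 1, {3} -> 1, {4} -> 1, {5} -> 1, {6} -> 1.
Now take the inner product of this character with each irreducible chi from the table, <chi_0*chi_0, chi> = (1/7) sum_C |C| (chi_0*chi_0)(C) conj(chi(C)):
  <chi_0*chi_0, chi_0> = (1/7)[1*(1)*conj(1) + 1*(1)*conj(1) + 1*(1)*conj(1) + 1*(1)*conj(1) + 1*(1)*conj(1) + 1*(1)*conj(1) + 1*(1)*conj(1)]
      = (1/7)[(1) + (1) + (1) + (1) + (1) + (1) + (1)] = 7/7 = 1
  <chi_0*chi_0, chi_1> = (1/7)[1*(1)*conj(1) + 1*(1)*conj(exp(2*I*pi/7)) + 1*(1)*conj(exp(4*I*pi/7)) + 1*(1)*conj(exp(6*I*pi/7)) + 1*(1)*conj(exp(-6*I*pi/7)) + 1*(1)*conj(exp(-4*I*pi/7)) + 1*(1)*conj(exp(-2*I*pi/7))]
      = (1/7)[(1) + (exp(-2*I*pi/7)) + (exp(-4*I*pi/7)) + (exp(-6*I*pi/7)) + (exp(6*I*pi/7)) + (exp(4*I*pi/7)) + (exp(2*I*pi/7))] = 0/7 = 0
  <chi_0*chi_0, chi_2> = (1/7)[1*(1)*conj(1) + 1*(1)*conj(exp(4*I*pi/7)) + 1*(1)*conj(exp(-6*I*pi/7)) + 1*(1)*conj(exp(-2*I*pi/7)) + 1*(1)*conj(exp(2*I*pi/7)) + 1*(1)*conj(exp(6*I*pi/7)) + 1*(1)*conj(exp(-4*I*pi/7))]
      = (1/7)[(1) + (exp(-4*I*pi/7)) + (exp(6*I*pi/7)) + (exp(2*I*pi/7)) + (exp(-2*I*pi/7)) + (exp(-6*I*pi/7)) + (exp(4*I*pi/7))] = 0/7 = 0
  <chi_0*chi_0, chi_3> = (1/7)[1*(1)*conj(1) + 1*(1)*conj(exp(6*I*pi/7)) + 1*(1)*conj(exp(-2*I*pi/7)) + 1*(1)*conj(exp(4*I*pi/7)) + 1*(1)*conj(exp(-4*I*pi/7)) + 1*(1)*conj(exp(2*I*pi/7)) + 1*(1)*conj(exp(-6*I*pi/7))]
      = (1/7)[(1) + (exp(-6*I*pi/7)) + (exp(2*I*pi/7)) + (exp(-4*I*pi/7)) + (exp(4*I*pi/7)) + (exp(-2*I*pi/7)) + (exp(6*I*pi/7))] = 0/7 = 0
  <chi_0*chi_0, chi_4> = (1/7)[1*(1)*conj(1) + 1*(1)*conj(exp(-6*I*pi/7)) + 1*(1)*conj(exp(2*I*pi/7)) + 1*(1)*conj(exp(-4*I*pi/7)) + 1*(1)*conj(exp(4*I*pi/7)) + 1*(1)*conj(exp(-2*I*pi/7)) + 1*(1)*conj(exp(6*I*pi/7))]
      = (1/7)[(1) + (exp(6*I*pi/7)) + (exp(-2*I*pi/7)) + (exp(4*I*pi/7)) + (exp(-4*I*pi/7)) + (exp(2*I*pi/7)) + (exp(-6*I*pi/7))] = 0/7 = 0
  <chi_0*chi_0, chi_5> = (1/7)[1*(1)*conj(1) + 1*(1)*conj(exp(-4*I*pi/7)) + 1*(1)*conj(exp(6*I*pi/7)) + 1*(1)*conj(exp(2*I*pi/7)) + 1*(1)*conj(exp(-2*I*pi/7)) + 1*(1)*conj(exp(-6*I*pi/7)) + 1*(1)*conj(exp(4*I*pi/7))]
      = (1/7)[(1) + (exp(4*I*pi/7)) + (exp(-6*I*pi/7)) + (exp(-2*I*pi/7)) + (exp(2*I*pi/7)) + (exp(6*I*pi/7)) + (exp(-4*I*pi/7))] = 0/7 = 0
  <chi_0*chi_0, chi_6> = (1/7)[1*(1)*conj(1) + 1*(1)*conj(exp(-2*I*pi/7)) + 1*(1)*conj(exp(-4*I*pi/7)) + 1*(1)*conj(exp(-6*I*pi/7)) + 1*(1)*conj(exp(6*I*pi/7)) + 1*(1)*conj(exp(4*I*pi/7)) + 1*(1)*conj(exp(2*I*pi/7))]
      = (1/7)[(1) + (exp(2*I*pi/7)) + (exp(4*I*pi/7)) + (exp(6*I*pi/7)) + (exp(-6*I*pi/7)) + (exp(-4*I*pi/7)) + (exp(-2*I*pi/7))] = 0/7 = 0
(Exp terms are combined using exp(i*s)*conj(exp(i*t)) = exp(i*(s-t)), and sums of them are collapsed using the identity that for every m > 1 the m distinct m-th roots of unity sum to 0, e.g. 1 + exp(2*I*pi/3) + exp(-2*I*pi/3) = 0.)
Hence the multiplicities are chi_0: 1. Dimension check: dim(chi_0)*dim(chi_0) = 1*1 = 1 and sum (mult * dim) = 1*1 = 1.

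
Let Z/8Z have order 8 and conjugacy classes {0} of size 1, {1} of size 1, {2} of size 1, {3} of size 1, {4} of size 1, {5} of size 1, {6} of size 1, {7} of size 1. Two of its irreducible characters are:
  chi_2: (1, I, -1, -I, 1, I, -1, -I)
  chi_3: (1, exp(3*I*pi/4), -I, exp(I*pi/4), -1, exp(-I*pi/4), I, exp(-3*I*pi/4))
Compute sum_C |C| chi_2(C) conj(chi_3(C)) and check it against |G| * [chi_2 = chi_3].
Sum = 0; so <chi_2, chi_3> = 0 (distinct irreducibles are orthogonal).

Argument: Compute term by term over conjugacy classes (|C| * chi_2(C) * conj(chi_3(C))):
  1*(1)*conj(1) + 1*(I)*conj(exp(3*I*pi/4)) + 1*(-1)*conj(-I) + 1*(-I)*conj(exp(I*pi/4)) + 1*(1)*conj(-1) + 1*(I)*conj(exp(-I*pi/4)) + 1*(-1)*conj(I) + 1*(-I)*conj(exp(-3*I*pi/4))
  = (1) + (exp(-I*pi/4)) + (-I) + (-exp(I*pi/4)) + (-1) + (exp(3*I*pi/4)) + (I) + (-exp(-3*I*pi/4))
  = 0.
(Exp terms are combined using exp(i*s)*conj(exp(i*t)) = exp(i*(s-t)), and sums of them are collapsed using the identity that for every m > 1 the m distinct m-th roots of unity sum to 0, e.g. 1 + exp(2*I*pi/3) + exp(-2*I*pi/3) = 0.)
Dividing by |G| = 8 gives 0/8 = 0, matching the row-orthogonality relation <chi_2, chi_3> = [chi_2 = chi_3].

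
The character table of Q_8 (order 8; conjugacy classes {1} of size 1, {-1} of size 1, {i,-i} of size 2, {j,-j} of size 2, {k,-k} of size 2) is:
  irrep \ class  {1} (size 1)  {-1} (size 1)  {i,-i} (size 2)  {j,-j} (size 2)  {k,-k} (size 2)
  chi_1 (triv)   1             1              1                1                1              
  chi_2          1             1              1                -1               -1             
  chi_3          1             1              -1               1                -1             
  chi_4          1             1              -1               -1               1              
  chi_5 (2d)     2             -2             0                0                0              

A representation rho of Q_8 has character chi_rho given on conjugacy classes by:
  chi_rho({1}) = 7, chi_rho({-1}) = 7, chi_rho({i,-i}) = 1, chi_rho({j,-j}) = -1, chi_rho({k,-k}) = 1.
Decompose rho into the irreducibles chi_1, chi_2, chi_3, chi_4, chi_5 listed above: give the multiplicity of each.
Multiplicities: chi_1: 2, chi_2: 2, chi_3: 1, chi_4: 2, chi_5: 0.

Details: Use <chi_rho, chi> = (1/|G|) sum_C |C| * chi_rho(C) * conj(chi(C)) with |G| = 8 for each irreducible chi in the table:
  <chi_rho, chi_1> = (1/8)[1*(7)*conj(1) + 1*(7)*conj(1) + 2*(1)*conj(1) + 2*(-1)*conj(1) + 2*(1)*conj(1)]
      = (1/8)[(7) + (7) + (2) + (-2) + (2)] = 16/8 = 2
  <chi_rho, chi_2> = (1/8)[1*(7)*conj(1) + 1*(7)*conj(1) + 2*(1)*conj(1) + 2*(-1)*conj(-1) + 2*(1)*conj(-1)]
      = (1/8)[(7) + (7) + (2) + (2) + (-2)] = 16/8 = 2
  <chi_rho, chi_3> = (1/8)[1*(7)*conj(1) + 1*(7)*conj(1) + 2*(1)*conj(-1) + 2*(-1)*conj(1) + 2*(1)*conj(-1)]
      = (1/8)[(7) + (7) + (-2) + (-2) + (-2)] = 8/8 = 1
  <chi_rho, chi_4> = (1/8)[1*(7)*conj(1) + 1*(7)*conj(1) + 2*(1)*conj(-1) + 2*(-1)*conj(-1) + 2*(1)*conj(1)]
      = (1/8)[(7) + (7) + (-2) + (2) + (2)] = 16/8 = 2
  <chi_rho, chi_5> = (1/8)[1*(7)*conj(2) + 1*(7)*conj(-2) + 2*(1)*conj(0) + 2*(-1)*conj(0) + 2*(1)*conj(0)]
      = (1/8)[(14) + (-14) + (0) + (0) + (0)] = 0/8 = 0
Dimension check: dim(rho) = sum (mult * dim) = 2*1 + 2*1 + 1*1 + 2*1 + 0*2 = 7 = chi_rho(e) = 7.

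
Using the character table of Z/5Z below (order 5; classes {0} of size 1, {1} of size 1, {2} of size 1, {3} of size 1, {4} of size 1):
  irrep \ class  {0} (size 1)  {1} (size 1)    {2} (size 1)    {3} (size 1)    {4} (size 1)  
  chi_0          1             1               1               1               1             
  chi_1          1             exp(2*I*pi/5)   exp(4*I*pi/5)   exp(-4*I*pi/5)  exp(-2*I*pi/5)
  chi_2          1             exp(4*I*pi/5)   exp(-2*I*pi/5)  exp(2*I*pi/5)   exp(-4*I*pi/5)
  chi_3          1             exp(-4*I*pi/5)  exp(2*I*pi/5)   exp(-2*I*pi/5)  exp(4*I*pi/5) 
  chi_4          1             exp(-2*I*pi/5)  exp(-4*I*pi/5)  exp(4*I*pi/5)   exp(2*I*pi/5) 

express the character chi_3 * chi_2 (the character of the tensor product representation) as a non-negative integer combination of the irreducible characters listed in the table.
chi_3 tensor chi_2 = chi_0 (all other irreducibles have multiplicity 0).

The character of a tensor product is the pointwise product (chi_3 * chi_2)(C) = chi_3(C) * chi_2(C):
  {0}: (1)*(1), {1}: (exp(-4*I*pi/5))*(exp(4*I*pi/5)), {2}: (exp(2*I*pi/5))*(exp(-2*I*pi/5)), {3}: (exp(-2*I*pi/5))*(exp(2*I*pi/5)), {4}: (exp(4*I*pi/5))*(exp(-4*I*pi/5))
so (chi_3 * chi_2) takes values
  {0} -> 1, {1} -> 1, {2} -> 1, {3} -> 1, {4} -> 1.
Now take the inner product of this character with each irreducible chi from the table, <chi_3*chi_2, chi> = (1/5) sum_C |C| (chi_3*chi_2)(C) conj(chi(C)):
  <chi_3*chi_2, chi_0> = (1/5)[1*(1)*conj(1) + 1*(1)*conj(1) + 1*(1)*conj(1) + 1*(1)*conj(1) + 1*(1)*conj(1)]
      = (1/5)[(1) + (1) + (1) + (1) + (1)] = 5/5 = 1
  <chi_3*chi_2, chi_1> = (1/5)[1*(1)*conj(1) + 1*(1)*conj(exp(2*I*pi/5)) + 1*(1)*conj(exp(4*I*pi/5)) + 1*(1)*conj(exp(-4*I*pi/5)) + 1*(1)*conj(exp(-2*I*pi/5))]
      = (1/5)[(1) + (exp(-2*I*pi/5)) + (exp(-4*I*pi/5)) + (exp(4*I*pi/5)) + (exp(2*I*pi/5))] = 0/5 = 0
  <chi_3*chi_2, chi_2> = (1/5)[1*(1)*conj(1) + 1*(1)*conj(exp(4*I*pi/5)) + 1*(1)*conj(exp(-2*I*pi/5)) + 1*(1)*conj(exp(2*I*pi/5)) + 1*(1)*conj(exp(-4*I*pi/5))]
      = (1/5)[(1) + (exp(-4*I*pi/5)) + (exp(2*I*pi/5)) + (exp(-2*I*pi/5)) + (exp(4*I*pi/5))] = 0/5 = 0
  <chi_3*chi_2, chi_3> = (1/5)[1*(1)*conj(1) + 1*(1)*conj(exp(-4*I*pi/5)) + 1*(1)*conj(exp(2*I*pi/5)) + 1*(1)*conj(exp(-2*I*pi/5)) + 1*(1)*conj(exp(4*I*pi/5))]
      = (1/5)[(1) + (exp(4*I*pi/5)) + (exp(-2*I*pi/5)) + (exp(2*I*pi/5)) + (exp(-4*I*pi/5))] = 0/5 = 0
  <chi_3*chi_2, chi_4> = (1/5)[1*(1)*conj(1) + 1*(1)*conj(exp(-2*I*pi/5)) + 1*(1)*conj(exp(-4*I*pi/5)) + 1*(1)*conj(exp(4*I*pi/5)) + 1*(1)*conj(exp(2*I*pi/5))]
      = (1/5)[(1) + (exp(2*I*pi/5)) + (exp(4*I*pi/5)) + (exp(-4*I*pi/5)) + (exp(-2*I*pi/5))] = 0/5 = 0
(Exp terms are combined using exp(i*s)*conj(exp(i*t)) = exp(i*(s-t)), and sums of them are collapsed using the identity that for every m > 1 the m distinct m-th roots of unity sum to 0, e.g. 1 + exp(2*I*pi/3) + exp(-2*I*pi/3) = 0.)
Hence the multiplicities are chi_0: 1. Dimension check: dim(chi_3)*dim(chi_2) = 1*1 = 1 and sum (mult * dim) = 1*1 = 1.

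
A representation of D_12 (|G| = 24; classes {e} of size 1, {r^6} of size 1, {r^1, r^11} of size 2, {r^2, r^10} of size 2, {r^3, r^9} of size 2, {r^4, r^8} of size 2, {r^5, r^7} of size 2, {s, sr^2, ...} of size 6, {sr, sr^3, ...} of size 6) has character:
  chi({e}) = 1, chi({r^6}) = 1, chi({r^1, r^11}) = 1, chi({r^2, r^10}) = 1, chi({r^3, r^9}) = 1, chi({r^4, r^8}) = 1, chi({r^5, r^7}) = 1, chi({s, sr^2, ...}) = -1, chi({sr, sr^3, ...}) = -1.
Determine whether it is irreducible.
Irreducible: <chi, chi> = 1.

Argument: <chi, chi> = (1/|G|) sum_C |C| * |chi(C)|^2 = (1/24)[1*|1|^2 + 1*|1|^2 + 2*|1|^2 + 2*|1|^2 + 2*|1|^2 + 2*|1|^2 + 2*|1|^2 + 6*|-1|^2 + 6*|-1|^2]
  = (1/24)[(1) + (1) + (2) + (2) + (2) + (2) + (2) + (6) + (6)] = 24/24 = 1.
A character is irreducible iff <chi, chi> = 1, so this representation is irreducible.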